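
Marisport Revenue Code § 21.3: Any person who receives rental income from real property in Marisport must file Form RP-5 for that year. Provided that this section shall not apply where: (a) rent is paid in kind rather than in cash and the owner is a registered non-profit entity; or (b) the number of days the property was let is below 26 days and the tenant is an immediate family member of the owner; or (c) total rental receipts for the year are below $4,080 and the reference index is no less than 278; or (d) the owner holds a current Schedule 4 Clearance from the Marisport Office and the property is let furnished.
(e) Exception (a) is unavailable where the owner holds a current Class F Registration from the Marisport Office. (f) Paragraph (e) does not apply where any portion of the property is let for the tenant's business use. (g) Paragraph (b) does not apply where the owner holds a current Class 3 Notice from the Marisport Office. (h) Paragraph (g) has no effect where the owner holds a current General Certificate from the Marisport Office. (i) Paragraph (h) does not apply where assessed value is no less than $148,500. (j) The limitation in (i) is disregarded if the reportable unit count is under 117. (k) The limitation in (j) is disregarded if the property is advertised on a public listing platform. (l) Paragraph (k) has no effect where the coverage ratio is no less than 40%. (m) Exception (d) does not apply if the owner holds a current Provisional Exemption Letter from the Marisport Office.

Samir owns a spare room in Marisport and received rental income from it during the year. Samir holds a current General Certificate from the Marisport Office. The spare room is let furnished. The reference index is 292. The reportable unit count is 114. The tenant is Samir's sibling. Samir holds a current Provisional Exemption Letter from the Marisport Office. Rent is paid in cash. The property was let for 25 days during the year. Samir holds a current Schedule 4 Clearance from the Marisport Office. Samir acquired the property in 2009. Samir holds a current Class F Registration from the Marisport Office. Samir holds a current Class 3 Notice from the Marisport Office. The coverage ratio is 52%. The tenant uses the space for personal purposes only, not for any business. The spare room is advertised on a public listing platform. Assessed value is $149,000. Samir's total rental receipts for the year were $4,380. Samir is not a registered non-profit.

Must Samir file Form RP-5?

Exception (a) requires that rent is paid in kind rather than in cash; but rent is paid in cash, so (a) is unavailable.
Exception (b): the number of days the property was let is 25 days, below the 26 days limit; the tenant is an immediate family member — every condition holds. Applying paragraphs (g)–(l): (g) operates (a current Class 3 Notice is held), but is overridden by (h): (h) applies — a current General Certificate is held. (i) is engaged (assessed value is $149,000, meeting the $148,500 threshold), but is set aside by (j): (j) operates against (i): the reportable unit count is 114, under the 117 limit. (k) would limit (j) — the property is publicly advertised — but (l) sets (k) aside: (l) operates against (k): the coverage ratio is 52%, meeting the 40% threshold. So (b) applies.
Exception (c) does not apply: total rental receipts for the year are $4,380, not below $4,080.
All of (d)'s requirements are met (a current Schedule 4 Clearance is held; the property is let furnished). But: (m) operates against (d): a current Provisional Exemption Letter is held. So (d) is unavailable.

No — exception (b) applies; Samir is not required to file Form RP-5.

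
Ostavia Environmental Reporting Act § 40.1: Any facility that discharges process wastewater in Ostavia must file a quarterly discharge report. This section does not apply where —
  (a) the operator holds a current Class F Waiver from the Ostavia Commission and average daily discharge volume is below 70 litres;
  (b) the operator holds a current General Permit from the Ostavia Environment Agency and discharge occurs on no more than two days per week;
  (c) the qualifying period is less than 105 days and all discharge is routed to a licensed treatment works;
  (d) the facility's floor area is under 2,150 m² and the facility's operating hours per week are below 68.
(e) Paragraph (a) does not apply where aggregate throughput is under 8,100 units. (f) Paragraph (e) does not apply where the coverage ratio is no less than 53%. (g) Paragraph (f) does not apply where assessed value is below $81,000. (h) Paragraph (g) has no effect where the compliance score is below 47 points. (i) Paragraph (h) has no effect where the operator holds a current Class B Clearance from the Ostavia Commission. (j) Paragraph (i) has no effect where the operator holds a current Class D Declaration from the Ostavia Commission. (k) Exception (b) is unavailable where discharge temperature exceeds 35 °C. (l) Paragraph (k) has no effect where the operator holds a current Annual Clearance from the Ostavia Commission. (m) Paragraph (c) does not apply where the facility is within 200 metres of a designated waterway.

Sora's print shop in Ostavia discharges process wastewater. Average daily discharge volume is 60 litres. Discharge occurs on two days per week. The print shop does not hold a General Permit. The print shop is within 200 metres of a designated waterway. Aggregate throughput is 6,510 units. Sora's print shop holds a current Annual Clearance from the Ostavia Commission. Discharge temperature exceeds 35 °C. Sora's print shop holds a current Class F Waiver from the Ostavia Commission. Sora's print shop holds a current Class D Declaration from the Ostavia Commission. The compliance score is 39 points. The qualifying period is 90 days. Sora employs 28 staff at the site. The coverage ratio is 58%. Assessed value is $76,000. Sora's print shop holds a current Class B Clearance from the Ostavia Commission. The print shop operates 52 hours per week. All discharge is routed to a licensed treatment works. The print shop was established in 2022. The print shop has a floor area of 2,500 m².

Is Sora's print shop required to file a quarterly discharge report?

Exception (a): a current Class F Waiver is held; average daily discharge volume is 60 litres, below the 70 litres limit — every condition holds. As to paragraphs (e)–(j): (e) would limit (a) — aggregate throughput is 6,510 units, under the 8,100 units limit — but (f) sets (e) aside: (f) operates — the coverage ratio is 58%, meeting the 53% threshold. (g) operates (assessed value is $76,000, below the $81,000 limit), but is set aside by (h): (h) operates against (g): the compliance score is 39 points, below the 47 points limit. (i) would limit (h) — a current Class B Clearance is held — but (j) sets (i) aside: (j) is engaged — a current Class D Declaration is held. Exception (a) stands.
Exception (b) does not apply: no General Permit is held.
Exception (c)'s conditions are all satisfied: the qualifying period is 90 days, less than the 105 days limit; discharge is routed to a licensed treatment works. But applying paragraph (m): (m) operates against (c): the print shop is within 200 m of a designated waterway. Exception (c) does not apply.
Exception (d) does not apply: the facility's floor area is 2,500 m², not under 2,150 m².

No — exception (a) applies; Sora's print shop is not required to file a quarterly discharge report.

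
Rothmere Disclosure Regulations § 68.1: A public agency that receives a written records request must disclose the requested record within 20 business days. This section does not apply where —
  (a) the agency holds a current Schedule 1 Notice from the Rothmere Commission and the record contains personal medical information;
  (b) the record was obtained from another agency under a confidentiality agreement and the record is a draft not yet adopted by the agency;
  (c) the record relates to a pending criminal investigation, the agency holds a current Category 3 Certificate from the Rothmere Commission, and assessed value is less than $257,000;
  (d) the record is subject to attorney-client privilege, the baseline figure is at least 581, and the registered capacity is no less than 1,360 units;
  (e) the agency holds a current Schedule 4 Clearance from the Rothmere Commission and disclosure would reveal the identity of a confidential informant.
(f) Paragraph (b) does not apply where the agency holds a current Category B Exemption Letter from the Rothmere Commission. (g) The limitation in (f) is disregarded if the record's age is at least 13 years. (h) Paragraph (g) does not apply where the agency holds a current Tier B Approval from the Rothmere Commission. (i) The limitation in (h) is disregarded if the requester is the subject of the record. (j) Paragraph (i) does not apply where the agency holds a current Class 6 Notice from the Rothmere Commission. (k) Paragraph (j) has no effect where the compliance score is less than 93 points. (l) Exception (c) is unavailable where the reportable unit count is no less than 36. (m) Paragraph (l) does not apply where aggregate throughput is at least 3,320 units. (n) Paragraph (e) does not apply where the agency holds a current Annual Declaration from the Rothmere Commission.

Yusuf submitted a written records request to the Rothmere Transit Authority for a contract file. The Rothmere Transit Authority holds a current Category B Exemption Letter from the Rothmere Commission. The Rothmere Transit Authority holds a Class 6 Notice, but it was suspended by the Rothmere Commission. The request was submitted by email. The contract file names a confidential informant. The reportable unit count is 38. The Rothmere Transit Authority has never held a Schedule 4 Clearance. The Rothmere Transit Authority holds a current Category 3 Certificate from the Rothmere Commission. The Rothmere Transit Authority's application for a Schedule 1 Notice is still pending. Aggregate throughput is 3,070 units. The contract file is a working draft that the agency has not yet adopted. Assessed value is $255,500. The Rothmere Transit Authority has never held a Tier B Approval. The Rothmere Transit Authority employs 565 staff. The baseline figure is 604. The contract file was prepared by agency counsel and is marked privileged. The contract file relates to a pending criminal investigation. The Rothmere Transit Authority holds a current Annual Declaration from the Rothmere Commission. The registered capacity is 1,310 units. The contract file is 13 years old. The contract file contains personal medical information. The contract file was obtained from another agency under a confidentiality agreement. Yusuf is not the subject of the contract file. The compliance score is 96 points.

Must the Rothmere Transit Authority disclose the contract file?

No — exception (b) applies; the Rothmere Transit Authority is not required to disclose the contract file.

Exception (a) requires that the agency holds a current Schedule 1 Notice from the Rothmere Commission; but no current Schedule 1 Notice is held, so (a) is unavailable.
Exception (b)'s conditions are all satisfied: the contract file was obtained under a confidentiality agreement; the contract file is an unadopted draft. Considering the limiting provisions: (f) would limit (b) — a current Category B Exemption Letter is held — but (g) sets (f) aside: (g) applies — the record's age is 13 years, meeting the 13 years threshold. (h) is not triggered (the Tier B Approval is not current), so (g) stands. So (b) applies.
Exception (c) is satisfied on its face — the contract file relates to a pending investigation; a current Category 3 Certificate is held; assessed value is $255,500, less than the $257,000 limit. But applying paragraphs (l)–(m): (l) operates against (c): the reportable unit count is 38, meeting the 36 threshold. (m) is not triggered (aggregate throughput is 3,070 units, short of 3,320 units), so (l) stands. (c) is therefore removed.
Exception (d) does not apply: the registered capacity is 1,310 units, short of 1,360 units.
Exception (e) requires that the agency holds a current Schedule 4 Clearance from the Rothmere Commission; but no current Schedule 4 Clearance is held, so (e) is unavailable.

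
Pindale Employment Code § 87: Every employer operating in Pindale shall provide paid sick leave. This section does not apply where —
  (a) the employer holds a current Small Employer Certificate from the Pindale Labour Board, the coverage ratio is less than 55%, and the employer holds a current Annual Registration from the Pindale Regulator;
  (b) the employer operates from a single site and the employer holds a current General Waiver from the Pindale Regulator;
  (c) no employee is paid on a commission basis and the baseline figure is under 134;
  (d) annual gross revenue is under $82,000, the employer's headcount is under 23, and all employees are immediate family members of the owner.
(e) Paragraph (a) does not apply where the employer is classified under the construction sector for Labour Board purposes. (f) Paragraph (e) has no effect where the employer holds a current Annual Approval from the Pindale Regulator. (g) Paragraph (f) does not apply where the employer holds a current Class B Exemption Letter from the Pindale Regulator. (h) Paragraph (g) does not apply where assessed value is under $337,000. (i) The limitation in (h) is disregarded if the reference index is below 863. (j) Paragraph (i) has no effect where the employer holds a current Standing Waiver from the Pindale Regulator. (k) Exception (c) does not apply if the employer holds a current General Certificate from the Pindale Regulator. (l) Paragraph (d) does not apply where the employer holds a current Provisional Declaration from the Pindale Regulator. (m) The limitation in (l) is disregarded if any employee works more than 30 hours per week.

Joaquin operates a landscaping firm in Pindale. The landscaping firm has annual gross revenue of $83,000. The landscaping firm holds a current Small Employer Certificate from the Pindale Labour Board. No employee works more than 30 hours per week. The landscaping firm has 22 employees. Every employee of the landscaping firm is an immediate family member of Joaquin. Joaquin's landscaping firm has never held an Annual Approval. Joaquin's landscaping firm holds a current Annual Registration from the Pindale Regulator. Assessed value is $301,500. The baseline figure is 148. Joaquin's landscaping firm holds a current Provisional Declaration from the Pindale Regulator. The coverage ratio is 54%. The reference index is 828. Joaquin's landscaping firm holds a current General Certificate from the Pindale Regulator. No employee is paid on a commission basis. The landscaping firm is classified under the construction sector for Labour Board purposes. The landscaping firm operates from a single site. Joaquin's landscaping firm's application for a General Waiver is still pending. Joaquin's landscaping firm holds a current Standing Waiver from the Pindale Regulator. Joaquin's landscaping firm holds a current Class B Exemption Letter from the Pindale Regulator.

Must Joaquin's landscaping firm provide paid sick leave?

Exception (a)'s conditions are all satisfied: a current Small Employer Certificate is held; the coverage ratio is 54%, less than the 55% limit; a current Annual Registration is held. But applying paragraphs (e)–(j): (e) operates against (a): the landscaping firm is classified under the construction sector. (f), which would lift (e), does not operate here — there is no Annual Approval in force. (a) is therefore removed.
Exception (b) does not apply: the General Waiver is not current.
Exception (c) fails — the baseline figure is 148, not under 134.
Exception (d) does not apply: annual gross revenue is $83,000, not under $82,000.
Every exception is unavailable, so the rule governs.

Yes — Joaquin's landscaping firm must provide paid sick leave.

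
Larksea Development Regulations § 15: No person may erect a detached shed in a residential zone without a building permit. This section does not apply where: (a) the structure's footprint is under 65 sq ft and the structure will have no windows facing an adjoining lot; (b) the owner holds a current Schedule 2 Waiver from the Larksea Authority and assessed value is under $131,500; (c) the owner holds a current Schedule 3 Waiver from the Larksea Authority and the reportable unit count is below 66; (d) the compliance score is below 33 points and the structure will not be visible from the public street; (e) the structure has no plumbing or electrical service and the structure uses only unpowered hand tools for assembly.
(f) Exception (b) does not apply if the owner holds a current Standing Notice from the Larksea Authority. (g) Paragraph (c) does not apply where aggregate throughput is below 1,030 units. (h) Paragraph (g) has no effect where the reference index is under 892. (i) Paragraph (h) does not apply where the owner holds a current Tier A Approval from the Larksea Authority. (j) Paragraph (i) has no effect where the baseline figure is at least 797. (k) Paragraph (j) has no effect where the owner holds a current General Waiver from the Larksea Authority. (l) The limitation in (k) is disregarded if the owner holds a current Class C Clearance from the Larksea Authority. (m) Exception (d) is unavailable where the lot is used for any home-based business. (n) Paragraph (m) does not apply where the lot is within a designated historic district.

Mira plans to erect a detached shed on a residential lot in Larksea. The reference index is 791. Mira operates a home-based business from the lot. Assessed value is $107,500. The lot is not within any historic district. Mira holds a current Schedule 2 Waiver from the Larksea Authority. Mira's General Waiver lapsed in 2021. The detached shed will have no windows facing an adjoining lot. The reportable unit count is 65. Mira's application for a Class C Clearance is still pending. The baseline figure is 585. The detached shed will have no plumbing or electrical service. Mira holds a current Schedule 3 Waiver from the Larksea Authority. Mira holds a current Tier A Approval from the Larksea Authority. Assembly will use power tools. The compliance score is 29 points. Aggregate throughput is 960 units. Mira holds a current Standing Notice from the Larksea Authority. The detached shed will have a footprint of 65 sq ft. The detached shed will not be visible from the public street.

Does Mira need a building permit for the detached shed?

Exception (a) requires that the structure's footprint is under 65 sq ft; but the structure's footprint is 65 sq ft, not under 65 sq ft, so (a) is unavailable.
Exception (b): a current Schedule 2 Waiver is held; assessed value is $107,500, under the $131,500 limit — every condition holds. Turning to paragraph (f): (f) operates — a current Standing Notice is held. (b) is therefore removed.
Exception (c)'s conditions are all satisfied: a current Schedule 3 Waiver is held; the reportable unit count is 65, below the 66 limit. Turning to paragraphs (g)–(l): (g) operates against (c): aggregate throughput is 960 units, below the 1,030 units limit. (h) would limit (g) — the reference index is 791, under the 892 limit — but (i) sets (h) aside: (i) operates against (h): a current Tier A Approval is held. (j), which would lift (i), is inapplicable — the baseline figure is 585, short of 797. (c) is therefore removed.
Exception (d)'s conditions are all satisfied: the compliance score is 29 points, below the 33 points limit; the structure will not be visible from the street. But: (m) operates — a home-based business operates on the lot. (n), which would lift (m), is not triggered — the lot is not in a historic district. Exception (d) does not apply.
Exception (e) does not apply: assembly uses power tools.
None of the exceptions is available; § 15 applies in full.

Yes — Mira must obtain a building permit.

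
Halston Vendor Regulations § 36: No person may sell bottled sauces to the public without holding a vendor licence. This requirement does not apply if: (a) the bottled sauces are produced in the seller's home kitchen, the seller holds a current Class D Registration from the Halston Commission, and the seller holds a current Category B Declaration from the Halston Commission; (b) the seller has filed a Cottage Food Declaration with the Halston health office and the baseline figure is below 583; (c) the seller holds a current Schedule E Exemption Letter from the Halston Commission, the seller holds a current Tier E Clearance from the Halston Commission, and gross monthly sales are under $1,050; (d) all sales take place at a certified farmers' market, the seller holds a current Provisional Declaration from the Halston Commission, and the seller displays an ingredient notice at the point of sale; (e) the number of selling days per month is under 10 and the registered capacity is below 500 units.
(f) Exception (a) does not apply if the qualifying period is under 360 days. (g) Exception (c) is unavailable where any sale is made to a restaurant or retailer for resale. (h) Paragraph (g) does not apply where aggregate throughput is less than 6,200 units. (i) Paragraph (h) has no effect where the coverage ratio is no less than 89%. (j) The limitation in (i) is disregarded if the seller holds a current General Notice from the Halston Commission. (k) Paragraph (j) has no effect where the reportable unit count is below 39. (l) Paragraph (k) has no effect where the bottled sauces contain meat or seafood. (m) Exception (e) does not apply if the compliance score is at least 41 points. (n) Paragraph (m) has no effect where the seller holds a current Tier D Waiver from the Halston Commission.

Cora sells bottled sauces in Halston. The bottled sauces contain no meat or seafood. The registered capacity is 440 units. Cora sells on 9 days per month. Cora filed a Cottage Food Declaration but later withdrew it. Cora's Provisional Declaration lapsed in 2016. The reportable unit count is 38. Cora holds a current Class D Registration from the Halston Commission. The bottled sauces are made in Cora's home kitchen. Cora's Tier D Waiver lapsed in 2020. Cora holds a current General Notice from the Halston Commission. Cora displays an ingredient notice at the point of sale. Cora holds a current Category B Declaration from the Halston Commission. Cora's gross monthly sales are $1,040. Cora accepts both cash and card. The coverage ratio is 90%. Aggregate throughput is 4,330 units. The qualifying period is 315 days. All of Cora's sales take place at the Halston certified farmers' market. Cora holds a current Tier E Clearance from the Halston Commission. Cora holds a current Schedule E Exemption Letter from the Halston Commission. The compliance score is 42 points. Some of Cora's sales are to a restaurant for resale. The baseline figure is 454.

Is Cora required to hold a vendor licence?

Exception (a)'s conditions are all satisfied: the bottled sauces are home-kitchen produced; a current Class D Registration is held; a current Category B Declaration is held. But: (f) applies — the qualifying period is 315 days, under the 360 days limit. Exception (a) does not apply.
Exception (b) fails — the Cottage Food Declaration was withdrawn.
Exception (c) is satisfied on its face — a current Schedule E Exemption Letter is held; a current Tier E Clearance is held; gross monthly sales are $1,040, under the $1,050 limit. But applying paragraphs (g)–(l): (g) is engaged — some sales are to a restaurant for resale. (h) is engaged (aggregate throughput is 4,330 units, less than the 6,200 units limit), but is displaced by (i): (i) operates against (h): the coverage ratio is 90%, meeting the 89% threshold. (j) is engaged (a current General Notice is held), but is set aside by (k): (k) is triggered — the reportable unit count is 38, below the 39 limit. (l) does not operate here (the bottled sauces contain no meat or seafood), so (k) stands. (c) is therefore removed.
Exception (d) fails — there is no Provisional Declaration in force.
Exception (e)'s conditions are all satisfied: the number of selling days per month is 9, under the 10 limit; the registered capacity is 440 units, below the 500 units limit. But: (m) operates against (e): the compliance score is 42 points, meeting the 41 points threshold. (n) does not operate here (the Tier D Waiver is not current), so (m) stands. Exception (e) does not apply.
None of the exceptions is available; § 36 applies in full.

Yes — Cora must hold a vendor licence.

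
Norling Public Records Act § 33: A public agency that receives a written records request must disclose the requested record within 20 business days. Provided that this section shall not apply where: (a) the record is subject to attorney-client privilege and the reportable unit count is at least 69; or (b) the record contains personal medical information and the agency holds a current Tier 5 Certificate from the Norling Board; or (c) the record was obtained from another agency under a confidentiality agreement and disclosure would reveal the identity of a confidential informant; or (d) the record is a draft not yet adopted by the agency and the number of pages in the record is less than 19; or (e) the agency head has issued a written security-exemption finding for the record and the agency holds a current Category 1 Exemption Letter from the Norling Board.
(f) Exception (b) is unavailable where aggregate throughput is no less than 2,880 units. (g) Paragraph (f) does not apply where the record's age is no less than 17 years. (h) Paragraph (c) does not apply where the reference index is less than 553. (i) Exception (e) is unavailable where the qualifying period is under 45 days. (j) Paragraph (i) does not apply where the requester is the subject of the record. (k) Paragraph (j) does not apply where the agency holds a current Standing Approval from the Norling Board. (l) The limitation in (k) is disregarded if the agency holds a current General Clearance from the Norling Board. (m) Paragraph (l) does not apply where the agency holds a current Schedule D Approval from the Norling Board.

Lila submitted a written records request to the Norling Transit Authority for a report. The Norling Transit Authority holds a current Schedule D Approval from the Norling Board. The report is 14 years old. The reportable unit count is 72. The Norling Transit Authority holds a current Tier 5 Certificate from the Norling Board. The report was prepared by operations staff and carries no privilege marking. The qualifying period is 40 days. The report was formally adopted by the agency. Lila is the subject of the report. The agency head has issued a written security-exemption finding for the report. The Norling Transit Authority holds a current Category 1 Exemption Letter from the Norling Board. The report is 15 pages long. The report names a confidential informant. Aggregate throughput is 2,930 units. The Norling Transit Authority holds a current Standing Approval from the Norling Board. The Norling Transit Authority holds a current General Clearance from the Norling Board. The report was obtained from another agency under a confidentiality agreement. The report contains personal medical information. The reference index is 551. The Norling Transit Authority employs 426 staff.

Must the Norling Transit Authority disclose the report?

Yes — the Norling Transit Authority must disclose the report.

Exception (a) does not apply: the report carries no privilege marking.
All of (b)'s requirements are met (the report contains personal medical information; a current Tier 5 Certificate is held). But: (f) operates against (b): aggregate throughput is 2,930 units, meeting the 2,880 units threshold. (g) is not engaged (the record's age is 14 years, short of 17 years), so (f) stands. Exception (b) does not apply.
All of (c)'s requirements are met (the report was obtained under a confidentiality agreement; the report names a confidential informant). But applying paragraph (h): (h) is engaged — the reference index is 551, less than the 553 limit. Exception (c) does not apply.
Exception (d) requires that the record is a draft not yet adopted by the agency; but the report has been formally adopted, so (d) is unavailable.
Exception (e): a written security-exemption finding has been issued; a current Category 1 Exemption Letter is held — every condition holds. But: (i) applies — the qualifying period is 40 days, under the 45 days limit. (j) would limit (i) — Lila is the subject of the report — but (k) sets (j) aside: (k) operates against (j): a current Standing Approval is held. (l) operates (a current General Clearance is held), but is overridden by (m): (m) operates against (l): a current Schedule D Approval is held. Exception (e) does not apply.
Every exception is unavailable, so the rule governs.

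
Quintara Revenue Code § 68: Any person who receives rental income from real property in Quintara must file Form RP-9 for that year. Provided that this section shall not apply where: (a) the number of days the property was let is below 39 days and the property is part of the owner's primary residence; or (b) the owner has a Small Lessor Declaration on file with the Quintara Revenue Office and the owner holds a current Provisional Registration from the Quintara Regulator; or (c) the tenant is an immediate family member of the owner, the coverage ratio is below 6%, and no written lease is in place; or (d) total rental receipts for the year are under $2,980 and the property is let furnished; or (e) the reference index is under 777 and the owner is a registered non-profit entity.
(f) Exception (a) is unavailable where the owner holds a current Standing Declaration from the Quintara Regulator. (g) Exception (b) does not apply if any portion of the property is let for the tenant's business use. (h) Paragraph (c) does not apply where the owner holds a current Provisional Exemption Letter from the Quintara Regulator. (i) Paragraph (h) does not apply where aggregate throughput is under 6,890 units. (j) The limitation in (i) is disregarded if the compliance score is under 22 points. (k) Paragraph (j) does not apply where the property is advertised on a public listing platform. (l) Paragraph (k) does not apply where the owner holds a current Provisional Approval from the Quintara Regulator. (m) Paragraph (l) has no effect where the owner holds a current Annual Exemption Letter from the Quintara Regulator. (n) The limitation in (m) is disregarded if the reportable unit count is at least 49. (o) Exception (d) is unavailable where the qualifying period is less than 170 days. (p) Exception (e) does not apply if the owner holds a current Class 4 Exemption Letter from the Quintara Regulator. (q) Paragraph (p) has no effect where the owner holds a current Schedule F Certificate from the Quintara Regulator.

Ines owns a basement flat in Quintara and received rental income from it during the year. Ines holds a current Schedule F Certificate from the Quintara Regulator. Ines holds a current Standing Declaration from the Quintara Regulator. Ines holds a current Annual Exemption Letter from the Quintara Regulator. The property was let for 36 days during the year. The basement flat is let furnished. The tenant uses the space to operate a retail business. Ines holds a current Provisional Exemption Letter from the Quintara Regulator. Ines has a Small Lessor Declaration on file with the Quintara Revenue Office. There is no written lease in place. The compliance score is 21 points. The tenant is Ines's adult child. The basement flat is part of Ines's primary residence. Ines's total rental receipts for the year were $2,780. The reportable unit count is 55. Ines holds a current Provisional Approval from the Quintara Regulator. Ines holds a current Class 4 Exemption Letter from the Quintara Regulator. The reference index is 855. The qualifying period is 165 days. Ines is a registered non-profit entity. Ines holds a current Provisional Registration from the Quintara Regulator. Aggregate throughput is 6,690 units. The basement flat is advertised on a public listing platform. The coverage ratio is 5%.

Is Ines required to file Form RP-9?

Yes — Ines must file Form RP-9.

Exception (a)'s conditions are all satisfied: the number of days the property was let is 36 days, below the 39 days limit; the basement flat is part of the primary residence. But: (f) operates against (a): a current Standing Declaration is held. Exception (a) does not apply.
Exception (b): a Small Lessor Declaration is on file; a current Provisional Registration is held — every condition holds. However, paragraph (g) must be considered: (g) operates against (b): the space is let for business use. Exception (b) does not apply.
Exception (c) is satisfied on its face — the tenant is an immediate family member; the coverage ratio is 5%, below the 6% limit; there is no written lease. However, paragraphs (h)–(n) must be considered: (h) operates — a current Provisional Exemption Letter is held. (i) would limit (h) — aggregate throughput is 6,690 units, under the 6,890 units limit — but (j) sets (i) aside: (j) is triggered — the compliance score is 21 points, under the 22 points limit. (k) operates (the property is publicly advertised), but is set aside by (l): (l) operates against (k): a current Provisional Approval is held. (m) is engaged (a current Annual Exemption Letter is held), but is overridden by (n): (n) operates against (m): the reportable unit count is 55, meeting the 49 threshold. (c) is therefore removed.
Exception (d)'s conditions are all satisfied: total rental receipts for the year are $2,780, under the $2,980 limit; the property is let furnished. But: (o) operates — the qualifying period is 165 days, less than the 170 days limit. So (d) is unavailable.
Exception (e) fails — the reference index is 855, not under 777.
No exception is made out. Ines falls within the general rule.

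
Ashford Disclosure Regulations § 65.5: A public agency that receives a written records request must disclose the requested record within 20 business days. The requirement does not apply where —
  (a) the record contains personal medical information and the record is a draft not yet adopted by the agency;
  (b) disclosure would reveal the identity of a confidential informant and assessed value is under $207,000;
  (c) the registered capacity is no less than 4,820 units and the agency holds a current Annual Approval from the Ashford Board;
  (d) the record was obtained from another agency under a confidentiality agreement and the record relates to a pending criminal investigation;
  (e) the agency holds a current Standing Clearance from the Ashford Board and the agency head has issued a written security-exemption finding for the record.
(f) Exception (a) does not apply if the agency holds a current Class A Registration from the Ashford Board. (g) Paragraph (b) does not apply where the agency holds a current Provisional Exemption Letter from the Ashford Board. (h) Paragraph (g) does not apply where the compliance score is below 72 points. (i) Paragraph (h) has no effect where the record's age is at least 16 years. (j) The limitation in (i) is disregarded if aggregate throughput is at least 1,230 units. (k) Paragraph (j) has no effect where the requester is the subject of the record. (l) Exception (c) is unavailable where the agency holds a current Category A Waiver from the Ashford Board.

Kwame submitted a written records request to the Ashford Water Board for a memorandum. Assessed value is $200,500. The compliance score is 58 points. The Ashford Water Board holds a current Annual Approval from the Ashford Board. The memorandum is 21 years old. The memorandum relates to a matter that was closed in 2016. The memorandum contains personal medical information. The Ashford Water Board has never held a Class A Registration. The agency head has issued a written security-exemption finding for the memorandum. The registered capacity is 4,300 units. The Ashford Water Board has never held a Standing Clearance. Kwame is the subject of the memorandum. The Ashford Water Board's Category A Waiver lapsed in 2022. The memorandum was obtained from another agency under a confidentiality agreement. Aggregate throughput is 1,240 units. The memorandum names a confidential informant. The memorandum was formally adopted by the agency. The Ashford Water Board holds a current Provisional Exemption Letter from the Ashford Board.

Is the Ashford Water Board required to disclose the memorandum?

Exception (a) does not apply: the memorandum has been formally adopted.
All of (b)'s requirements are met (the memorandum names a confidential informant; assessed value is $200,500, under the $207,000 limit). Turning to paragraphs (g)–(k): (g) operates against (b): a current Provisional Exemption Letter is held. (h) applies (the compliance score is 58 points, below the 72 points limit), but is set aside by (i): (i) operates against (h): the record's age is 21 years, meeting the 16 years threshold. (j) would limit (i) — aggregate throughput is 1,240 units, meeting the 1,230 units threshold — but (k) sets (j) aside: (k) applies — Kwame is the subject of the memorandum. Exception (b) does not apply.
Exception (c) requires that the registered capacity is no less than 4,820 units; but the registered capacity is 4,300 units, short of 4,820 units, so (c) is unavailable.
Exception (d) fails — the memorandum relates to a closed matter.
Exception (e) does not apply: no current Standing Clearance is held.
Every exception is unavailable, so the rule governs.

Yes — the Ashford Water Board must disclose the memorandum.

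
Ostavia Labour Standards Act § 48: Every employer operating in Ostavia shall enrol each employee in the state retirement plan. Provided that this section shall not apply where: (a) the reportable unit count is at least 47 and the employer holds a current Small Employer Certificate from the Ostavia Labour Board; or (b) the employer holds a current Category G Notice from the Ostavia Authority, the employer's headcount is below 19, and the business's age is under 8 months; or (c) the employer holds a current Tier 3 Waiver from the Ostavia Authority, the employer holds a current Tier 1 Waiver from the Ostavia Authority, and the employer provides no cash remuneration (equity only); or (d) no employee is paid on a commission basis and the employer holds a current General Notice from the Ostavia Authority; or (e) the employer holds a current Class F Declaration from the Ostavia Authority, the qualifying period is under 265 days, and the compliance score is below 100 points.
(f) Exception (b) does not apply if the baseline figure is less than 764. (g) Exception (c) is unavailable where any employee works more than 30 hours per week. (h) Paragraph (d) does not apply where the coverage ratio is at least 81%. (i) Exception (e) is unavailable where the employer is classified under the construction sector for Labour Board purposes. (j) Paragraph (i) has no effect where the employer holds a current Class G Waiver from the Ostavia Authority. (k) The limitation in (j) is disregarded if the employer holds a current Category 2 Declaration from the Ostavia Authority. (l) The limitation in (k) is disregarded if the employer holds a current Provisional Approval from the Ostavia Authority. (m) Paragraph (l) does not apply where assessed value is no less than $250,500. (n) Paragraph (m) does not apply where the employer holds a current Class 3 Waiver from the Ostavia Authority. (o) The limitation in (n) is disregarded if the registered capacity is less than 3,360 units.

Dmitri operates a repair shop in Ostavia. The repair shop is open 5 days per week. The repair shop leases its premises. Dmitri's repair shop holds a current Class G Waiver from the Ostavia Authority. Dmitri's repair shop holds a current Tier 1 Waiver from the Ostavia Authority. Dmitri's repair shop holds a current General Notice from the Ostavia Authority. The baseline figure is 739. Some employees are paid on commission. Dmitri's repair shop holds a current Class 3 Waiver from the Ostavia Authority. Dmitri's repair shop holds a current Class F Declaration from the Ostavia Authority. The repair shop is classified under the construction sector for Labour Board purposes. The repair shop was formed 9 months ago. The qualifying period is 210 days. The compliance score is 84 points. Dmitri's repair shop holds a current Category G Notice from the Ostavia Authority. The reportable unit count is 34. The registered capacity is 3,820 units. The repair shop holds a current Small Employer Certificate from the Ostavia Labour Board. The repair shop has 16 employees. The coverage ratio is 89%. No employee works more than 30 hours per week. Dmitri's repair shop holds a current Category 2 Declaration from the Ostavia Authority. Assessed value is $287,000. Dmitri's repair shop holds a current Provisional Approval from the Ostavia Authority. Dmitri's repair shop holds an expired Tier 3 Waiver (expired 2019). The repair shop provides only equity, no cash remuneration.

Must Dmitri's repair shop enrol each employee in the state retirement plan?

Exception (a) does not apply: the reportable unit count is 34, short of 47.
Exception (b) fails — the business's age is 9 months, not under 8 months.
Exception (c) fails — there is no Tier 3 Waiver in force.
Exception (d) requires that no employee is paid on a commission basis; but some employees are paid on commission, so (d) is unavailable.
Exception (e): a current Class F Declaration is held; the qualifying period is 210 days, under the 265 days limit; the compliance score is 84 points, below the 100 points limit — every condition holds. Considering the limiting provisions: (i) is engaged (the repair shop is classified under the construction sector), but is displaced by (j): (j) operates — a current Class G Waiver is held. (k) is engaged (a current Category 2 Declaration is held), but is itself disapplied by (l): (l) is triggered — a current Provisional Approval is held. (m) applies (assessed value is $287,000, meeting the $250,500 threshold), but is displaced by (n): (n) operates against (m): a current Class 3 Waiver is held. (o) is not triggered (the registered capacity is 3,820 units, not less than 3,360 units), so (n) stands. So (e) applies.

No — exception (e) applies; Dmitri's repair shop is not required to enrol each employee in the state retirement plan.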